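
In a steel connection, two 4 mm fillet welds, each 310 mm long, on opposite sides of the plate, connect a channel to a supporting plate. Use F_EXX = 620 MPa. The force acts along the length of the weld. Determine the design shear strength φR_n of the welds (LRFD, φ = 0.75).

Effective throat t_e = 0.707 × 4 = 2.828 mm.
Total length L = 620 mm; A_we = 2.828 × 620 = 1753 mm².
F_nw = 0.6 F_EXX = 0.6 × 620 = 372 MPa.
φR_n = 0.75 × 372 × 1753 × 10⁻³ = 489.2 kN.

φR_n ≈ 489 kN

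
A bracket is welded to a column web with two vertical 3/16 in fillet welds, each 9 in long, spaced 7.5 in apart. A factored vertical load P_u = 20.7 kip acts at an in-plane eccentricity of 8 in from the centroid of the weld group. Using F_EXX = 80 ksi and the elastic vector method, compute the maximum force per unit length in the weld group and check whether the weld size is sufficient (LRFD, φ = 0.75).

Total weld length L_w = 18 in. Treat welds as unit-width lines.
Polar moment about centroid: J = 2[d³/12 + d(b/2)²] = 2[9³/12 + 9×3.75²] = 374.6 in³.
Direct shear f_v = P/L_w = 20.7 / 18 = 1.15 kip/in (vertical).
Torsion M = P·e = 20.7 × 8 = 165.6 kip·in.
Critical point at (x, y) = (3.75, 4.5) from centroid. f_tx = M·y/J = 1.989 kip/in; f_ty = M·x/J = 1.658 kip/in.
Resultant f_max = √[f_tx² + (f_v + f_ty)²] = √[1.989² + (1.15 + 1.658)²] = 3.441 kip/in.
Capacity per unit length: φr_n = 0.75 × 0.6 × 80 × (0.707 × 0.1875) = 4.772 kip/in.
3.441 ≤ 4.772 → adequate.

f_max ≈ 3.44 kip/in; adequate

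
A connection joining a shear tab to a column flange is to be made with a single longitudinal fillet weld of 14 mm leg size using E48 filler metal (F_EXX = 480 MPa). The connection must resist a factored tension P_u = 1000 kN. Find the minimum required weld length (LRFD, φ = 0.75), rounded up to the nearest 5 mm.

L = 470 mm

Throat t_e = 0.707 × 14 = 9.898 mm.
φr_n = 0.75 × 0.6 × 480 × 9.898 × 10⁻³ = 2.138 kN/mm.
L_req = P_u / φr_n = 1000 / 2.138 = 467.7 mm total.
Round up → use L = 470 mm.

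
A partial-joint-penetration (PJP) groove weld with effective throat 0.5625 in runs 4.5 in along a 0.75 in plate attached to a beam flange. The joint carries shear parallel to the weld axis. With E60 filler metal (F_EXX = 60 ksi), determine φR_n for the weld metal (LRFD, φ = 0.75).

Effective throat (given) t_e = 0.5625 in.
A_we = 0.5625 × 4.5 = 2.531 in².
F_nw = 0.6 F_EXX = 36 ksi.
φR_n = 0.75 × 36 × 2.531 = 68.34 kip.

φR_n ≈ 68.3 kip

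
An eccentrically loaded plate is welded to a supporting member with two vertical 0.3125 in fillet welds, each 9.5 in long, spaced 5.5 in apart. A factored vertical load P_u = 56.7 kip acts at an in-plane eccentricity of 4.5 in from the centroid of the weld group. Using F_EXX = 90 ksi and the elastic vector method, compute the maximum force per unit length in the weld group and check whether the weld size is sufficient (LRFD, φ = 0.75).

Total weld length L_w = 19 in. Treat welds as unit-width lines.
Polar moment about centroid: J = 2[d³/12 + d(b/2)²] = 2[9.5³/12 + 9.5×2.75²] = 286.6 in³.
Direct shear f_v = P/L_w = 56.7 / 19 = 2.984 kip/in (vertical).
Torsion M = P·e = 56.7 × 4.5 = 255.15 kip·in.
Critical point at (x, y) = (2.75, 4.75) from centroid. f_tx = M·y/J = 4.229 kip/in; f_ty = M·x/J = 2.448 kip/in.
Resultant f_max = √[f_tx² + (f_v + f_ty)²] = √[4.229² + (2.984 + 2.448)²] = 6.885 kip/in.
Capacity per unit length: φr_n = 0.75 × 0.6 × 90 × (0.707 × 0.3125) = 8.948 kip/in.
6.885 ≤ 8.948 → adequate.

f_max ≈ 6.88 kip/in; adequate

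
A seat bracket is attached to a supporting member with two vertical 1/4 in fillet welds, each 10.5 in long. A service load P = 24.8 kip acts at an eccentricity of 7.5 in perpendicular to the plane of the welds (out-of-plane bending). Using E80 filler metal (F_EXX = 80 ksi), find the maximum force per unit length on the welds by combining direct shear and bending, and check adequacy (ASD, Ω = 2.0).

L_w = 2 × 10.5 = 21 in; section modulus (unit throat) S = 2 × L²/6 = 36.75 in².
Direct shear f_v = P/L_w = 24.8/21 = 1.181 kip/in.
Moment M = P × e = 24.8 × 7.5 = 186 kip·in; bending f_b = M/S = 5.061 kip/in.
f_max = √(f_v² + f_b²) = √(1.181² + 5.061²) = 5.197 kip/in.
r_n/Ω = (1/2.0) × 0.6 × 80 × (0.707 × 0.25) = 4.242 kip/in → NOT adequate.

f_max ≈ 5.2 kip/in; NOT adequate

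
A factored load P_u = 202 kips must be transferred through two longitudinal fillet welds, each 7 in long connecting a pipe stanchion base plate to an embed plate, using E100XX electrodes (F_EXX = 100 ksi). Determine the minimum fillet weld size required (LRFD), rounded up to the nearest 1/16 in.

Total weld length L = 14 in.
Required throat t_e = P_u / (φ × 0.6 F_EXX × L) = 202 / (0.75 × 0.6 × 100 × 14) = 0.3206 in.
Required leg w = t_e / 0.707 = 0.4535 in → use 1/2 in.

w = 1/2 in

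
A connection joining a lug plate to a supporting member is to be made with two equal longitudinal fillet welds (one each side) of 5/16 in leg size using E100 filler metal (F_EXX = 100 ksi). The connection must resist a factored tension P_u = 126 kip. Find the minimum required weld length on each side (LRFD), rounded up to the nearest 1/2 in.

L = 6.5 in on each side

Throat t_e = 0.707 × 0.3125 = 0.2209 in.
φr_n = 0.75 × 0.6 × 100 × 0.2209 = 9.942 kip/in.
L_req = P_u / φr_n = 126 / 9.942 = 12.67 in total.
Per side: 12.67 / 2 = 6.337 in.
Round up → use L = 6.5 in on each side.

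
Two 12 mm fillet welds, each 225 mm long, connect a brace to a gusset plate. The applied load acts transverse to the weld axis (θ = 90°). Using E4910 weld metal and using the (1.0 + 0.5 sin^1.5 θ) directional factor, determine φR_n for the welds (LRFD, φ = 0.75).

φR_n ≈ 1260 kN

E49XX → F_EXX = 490 MPa.
t_e = 0.707 × 12 = 8.484 mm; A_we = 8.484 × 450 = 3818 mm².
Directional factor: 1.0 + 0.5 sin^1.5(90°) = 1.5.
F_nw = 0.6 × 490 × 1.5 = 441 MPa.
φR_n = 0.75 × 441 × 3818 × 10⁻³ = 1263 kN.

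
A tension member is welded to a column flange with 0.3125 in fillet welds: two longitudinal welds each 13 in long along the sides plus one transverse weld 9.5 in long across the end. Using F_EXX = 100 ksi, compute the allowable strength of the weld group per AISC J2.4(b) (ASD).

t_e = 0.707 × 0.3125 = 0.2209 in.
R_nwl = 0.6 × 100 × 0.2209 × 26 = 344.7 kip (longitudinal, 2 welds).
R_nwt = 0.6 × 100 × 0.2209 × 9.5 = 125.9 kip (transverse, base value).
(i) R_nwl + R_nwt = 470.6 kip; (ii) 0.85 R_nwl + 1.5 R_nwt = 481.9 kip.
R_n = max = 481.9 kip [governs: (ii)]; R_n/Ω = 240.9 kip.

R_n/Ω ≈ 241 kip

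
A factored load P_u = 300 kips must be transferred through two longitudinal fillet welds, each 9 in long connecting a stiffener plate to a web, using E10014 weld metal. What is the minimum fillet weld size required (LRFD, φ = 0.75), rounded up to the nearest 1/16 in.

E100XX → F_EXX = 100 ksi.
Total weld length L = 18 in.
Required throat t_e = P_u / (φ × 0.6 F_EXX × L) = 300 / (0.75 × 0.6 × 100 × 18) = 0.3704 in.
Required leg w = t_e / 0.707 = 0.5239 in → use 9/16 in.

w = 9/16 in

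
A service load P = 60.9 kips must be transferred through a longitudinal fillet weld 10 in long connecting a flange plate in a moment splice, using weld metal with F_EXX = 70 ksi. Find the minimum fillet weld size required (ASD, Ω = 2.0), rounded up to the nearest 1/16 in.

w = 7/16 in

Total weld length L = 10 in.
Required throat t_e = P × Ω / (0.6 F_EXX × L) = 60.9 × 2.0 / (0.6 × 70 × 10) = 0.29 in.
Required leg w = t_e / 0.707 = 0.4102 in → use 7/16 in.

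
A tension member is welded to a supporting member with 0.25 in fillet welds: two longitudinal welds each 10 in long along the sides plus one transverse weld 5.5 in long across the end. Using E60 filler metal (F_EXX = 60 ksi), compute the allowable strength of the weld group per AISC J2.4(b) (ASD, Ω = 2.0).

t_e = 0.707 × 0.25 = 0.1767 in.
R_nwl = 0.6 × 60 × 0.1767 × 20 = 127.3 kips (longitudinal, 2 welds).
R_nwt = 0.6 × 60 × 0.1767 × 5.5 = 35 kips (transverse, base value).
(i) R_nwl + R_nwt = 162.3 kips; (ii) 0.85 R_nwl + 1.5 R_nwt = 160.7 kips.
R_n = max = 162.3 kips [governs: (i)]; R_n/Ω = 81.13 kips.

R_n/Ω ≈ 81.1 kips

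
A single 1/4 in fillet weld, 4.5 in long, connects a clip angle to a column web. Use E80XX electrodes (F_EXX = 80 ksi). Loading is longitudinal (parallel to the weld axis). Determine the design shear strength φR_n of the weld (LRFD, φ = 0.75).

Effective throat t_e = 0.707 × 0.25 = 0.1767 in.
Total length L = 4.5 in; A_we = 0.1767 × 4.5 = 0.7954 in².
F_nw = 0.6 F_EXX = 0.6 × 80 = 48 ksi.
φR_n = 0.75 × 48 × 0.7954 = 28.63 kips.

φR_n ≈ 28.6 kips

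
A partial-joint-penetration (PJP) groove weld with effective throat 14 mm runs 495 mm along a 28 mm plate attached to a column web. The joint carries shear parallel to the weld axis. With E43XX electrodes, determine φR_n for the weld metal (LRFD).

E43XX → F_EXX = 430 MPa.
Effective throat (given) t_e = 14 mm.
A_we = 14 × 495 = 6930 mm².
F_nw = 0.6 F_EXX = 258 MPa.
φR_n = 0.75 × 258 × 6930 × 10⁻³ = 1341 kN.

φR_n ≈ 1340 kN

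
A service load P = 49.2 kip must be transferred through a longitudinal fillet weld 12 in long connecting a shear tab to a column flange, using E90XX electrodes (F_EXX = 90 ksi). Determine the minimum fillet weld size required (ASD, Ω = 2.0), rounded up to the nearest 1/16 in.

Total weld length L = 12 in.
Required throat t_e = P × Ω / (0.6 F_EXX × L) = 49.2 × 2.0 / (0.6 × 90 × 12) = 0.1519 in.
Required leg w = t_e / 0.707 = 0.2148 in → use 1/4 in.

w = 1/4 in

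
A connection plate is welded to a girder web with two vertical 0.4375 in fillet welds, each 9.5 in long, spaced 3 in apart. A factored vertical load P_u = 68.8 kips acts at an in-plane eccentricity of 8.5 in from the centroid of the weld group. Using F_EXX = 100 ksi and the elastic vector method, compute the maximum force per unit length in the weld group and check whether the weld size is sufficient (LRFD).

Total weld length L_w = 19 in. Treat welds as unit-width lines.
Polar moment about centroid: J = 2[d³/12 + d(b/2)²] = 2[9.5³/12 + 9.5×1.5²] = 185.6 in³.
Direct shear f_v = P/L_w = 68.8 / 19 = 3.621 kip/in (vertical).
Torsion M = P·e = 68.8 × 8.5 = 584.8 kip·in.
Critical point at (x, y) = (1.5, 4.75) from centroid. f_tx = M·y/J = 14.96 kip/in; f_ty = M·x/J = 4.725 kip/in.
Resultant f_max = √[f_tx² + (f_v + f_ty)²] = √[14.96² + (3.621 + 4.725)²] = 17.13 kip/in.
Capacity per unit length: φr_n = 0.75 × 0.6 × 100 × (0.707 × 0.4375) = 13.92 kip/in.
17.13 > 13.92 → NOT adequate.

f_max ≈ 17.1 kip/in; NOT adequate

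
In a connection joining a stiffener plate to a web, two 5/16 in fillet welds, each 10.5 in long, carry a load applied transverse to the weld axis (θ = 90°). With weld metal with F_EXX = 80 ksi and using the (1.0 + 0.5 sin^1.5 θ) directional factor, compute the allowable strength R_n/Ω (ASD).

R_n/Ω ≈ 167 kip

t_e = 0.707 × 0.3125 = 0.2209 in; A_we = 0.2209 × 21 = 4.64 in².
Directional factor: 1.0 + 0.5 sin^1.5(90°) = 1.5.
F_nw = 0.6 × 80 × 1.5 = 72 ksi.
R_n/Ω = (72 × 4.64) / 2.0 = 167 kip.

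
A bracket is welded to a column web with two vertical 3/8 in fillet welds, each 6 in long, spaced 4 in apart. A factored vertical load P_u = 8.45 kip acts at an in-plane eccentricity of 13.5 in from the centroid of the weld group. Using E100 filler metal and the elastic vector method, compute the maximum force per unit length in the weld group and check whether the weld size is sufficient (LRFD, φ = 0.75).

E100XX → F_EXX = 100 ksi.
Total weld length L_w = 12 in. Treat welds as unit-width lines.
Polar moment about centroid: J = 2[d³/12 + d(b/2)²] = 2[6³/12 + 6×2²] = 84 in³.
Direct shear f_v = P/L_w = 8.45 / 12 = 0.7042 kip/in (vertical).
Torsion M = P·e = 8.45 × 13.5 = 114.07 kip·in.
Critical point at (x, y) = (2, 3) from centroid. f_tx = M·y/J = 4.074 kip/in; f_ty = M·x/J = 2.716 kip/in.
Resultant f_max = √[f_tx² + (f_v + f_ty)²] = √[4.074² + (0.7042 + 2.716)²] = 5.319 kip/in.
Capacity per unit length: φr_n = 0.75 × 0.6 × 100 × (0.707 × 0.375) = 11.93 kip/in.
5.319 ≤ 11.93 → adequate.

f_max ≈ 5.32 kip/in; adequate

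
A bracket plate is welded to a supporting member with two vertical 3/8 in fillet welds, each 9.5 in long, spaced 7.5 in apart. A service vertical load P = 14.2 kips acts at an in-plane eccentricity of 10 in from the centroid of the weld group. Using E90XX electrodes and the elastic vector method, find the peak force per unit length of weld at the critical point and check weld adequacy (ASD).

f_max ≈ 2.63 kip/in; adequate

E90XX → F_EXX = 90 ksi.
Total weld length L_w = 19 in. Treat welds as unit-width lines.
Polar moment about centroid: J = 2[d³/12 + d(b/2)²] = 2[9.5³/12 + 9.5×3.75²] = 410.1 in³.
Direct shear f_v = P/L_w = 14.2 / 19 = 0.7474 kip/in (vertical).
Torsion M = P·e = 14.2 × 10 = 142 kip·in.
Critical point at (x, y) = (3.75, 4.75) from centroid. f_tx = M·y/J = 1.645 kip/in; f_ty = M·x/J = 1.299 kip/in.
Resultant f_max = √[f_tx² + (f_v + f_ty)²] = √[1.645² + (0.7474 + 1.299)²] = 2.625 kip/in.
Capacity per unit length: r_n/Ω = (1/2.0) × 0.6 × 90 × (0.707 × 0.375) = 7.158 kip/in.
2.625 ≤ 7.158 → adequate.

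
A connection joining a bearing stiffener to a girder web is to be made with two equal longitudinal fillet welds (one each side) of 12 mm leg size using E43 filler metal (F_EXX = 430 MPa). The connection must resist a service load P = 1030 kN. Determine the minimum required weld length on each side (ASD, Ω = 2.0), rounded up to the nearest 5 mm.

L = 475 mm on each side

Throat t_e = 0.707 × 12 = 8.484 mm.
r_n/Ω = (0.6 × 430 × 8.484) / 2.0 = 1094 N/mm = 1.094 kN/mm.
L_req = P / (r_n/Ω) = 1030 / 1.094 = 941.1 mm total.
Per side: 941.1 / 2 = 470.6 mm.
Round up → use L = 475 mm on each side.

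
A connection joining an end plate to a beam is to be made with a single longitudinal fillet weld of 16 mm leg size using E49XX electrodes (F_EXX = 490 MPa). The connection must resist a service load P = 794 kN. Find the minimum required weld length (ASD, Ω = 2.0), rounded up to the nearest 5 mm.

Throat t_e = 0.707 × 16 = 11.31 mm.
r_n/Ω = (0.6 × 490 × 11.31) / 2.0 = 1663 N/mm = 1.663 kN/mm.
L_req = P / (r_n/Ω) = 794 / 1.663 = 477.5 mm total.
Round up → use L = 480 mm.

L = 480 mm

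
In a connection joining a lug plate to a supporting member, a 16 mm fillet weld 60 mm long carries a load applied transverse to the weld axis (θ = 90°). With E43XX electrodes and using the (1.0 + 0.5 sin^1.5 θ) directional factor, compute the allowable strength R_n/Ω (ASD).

E43XX → F_EXX = 430 MPa.
t_e = 0.707 × 16 = 11.31 mm; A_we = 11.31 × 60 = 678.7 mm².
Directional factor: 1.0 + 0.5 sin^1.5(90°) = 1.5.
F_nw = 0.6 × 430 × 1.5 = 387 MPa.
R_n/Ω = (387 × 678.7) / 2.0 × 10⁻³ = 131.3 kN.

R_n/Ω ≈ 131 kN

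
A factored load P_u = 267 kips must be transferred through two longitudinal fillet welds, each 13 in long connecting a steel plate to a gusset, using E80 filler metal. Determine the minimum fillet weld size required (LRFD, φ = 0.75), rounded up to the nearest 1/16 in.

w = 7/16 in

E80XX → F_EXX = 80 ksi.
Total weld length L = 26 in.
Required throat t_e = P_u / (φ × 0.6 F_EXX × L) = 267 / (0.75 × 0.6 × 80 × 26) = 0.2853 in.
Required leg w = t_e / 0.707 = 0.4035 in → use 7/16 in.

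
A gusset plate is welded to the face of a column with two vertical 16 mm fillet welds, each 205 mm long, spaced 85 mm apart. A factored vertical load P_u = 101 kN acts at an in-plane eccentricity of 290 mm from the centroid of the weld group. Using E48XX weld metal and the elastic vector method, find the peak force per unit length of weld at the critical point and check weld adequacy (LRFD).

f_max ≈ 1600 N/mm; adequate

E48XX → F_EXX = 480 MPa.
Total weld length L_w = 410 mm. Treat welds as unit-width lines.
Polar moment about centroid: J = 2[d³/12 + d(b/2)²] = 2[205³/12 + 205×42.5²] = 2176000 mm³.
Direct shear f_v = P/L_w = 101×10³ / 410 = 246.3 N/mm (vertical).
Torsion M = P·e = 101×10³ × 290 = 29290000 N·mm.
Critical point at (x, y) = (42.5, 102.5) from centroid. f_tx = M·y/J = 1379 N/mm; f_ty = M·x/J = 572 N/mm.
Resultant f_max = √[f_tx² + (f_v + f_ty)²] = √[1379² + (246.3 + 572)²] = 1604 N/mm.
Capacity per unit length: φr_n = 0.75 × 0.6 × 480 × (0.707 × 16) = 2443 N/mm.
1604 ≤ 2443 → adequate.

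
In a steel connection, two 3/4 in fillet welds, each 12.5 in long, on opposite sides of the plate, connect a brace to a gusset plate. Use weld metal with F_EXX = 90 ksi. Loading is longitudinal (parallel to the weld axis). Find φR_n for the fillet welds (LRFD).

φR_n ≈ 537 kip

Effective throat t_e = 0.707 × 0.75 = 0.5302 in.
Total length L = 25 in; A_we = 0.5302 × 25 = 13.26 in².
F_nw = 0.6 F_EXX = 0.6 × 90 = 54 ksi.
φR_n = 0.75 × 54 × 13.26 = 536.9 kip.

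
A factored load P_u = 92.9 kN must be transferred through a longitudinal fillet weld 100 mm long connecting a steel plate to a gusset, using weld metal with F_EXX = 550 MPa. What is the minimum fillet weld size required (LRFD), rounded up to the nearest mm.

Total weld length L = 100 mm.
Required throat t_e = P_u / (φ × 0.6 F_EXX × L) = 92.9 / (0.75 × 0.6 × 550 × 100 × 10⁻³) = 3.754 mm.
Required leg w = t_e / 0.707 = 5.309 mm → use 6 mm.

w = 6 mm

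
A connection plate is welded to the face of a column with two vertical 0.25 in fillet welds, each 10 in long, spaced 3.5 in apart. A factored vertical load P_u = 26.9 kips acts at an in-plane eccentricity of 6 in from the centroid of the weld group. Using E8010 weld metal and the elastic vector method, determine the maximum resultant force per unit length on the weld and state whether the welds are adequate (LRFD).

f_max ≈ 4.38 kip/in; adequate

E80XX → F_EXX = 80 ksi.
Total weld length L_w = 20 in. Treat welds as unit-width lines.
Polar moment about centroid: J = 2[d³/12 + d(b/2)²] = 2[10³/12 + 10×1.75²] = 227.9 in³.
Direct shear f_v = P/L_w = 26.9 / 20 = 1.345 kip/in (vertical).
Torsion M = P·e = 26.9 × 6 = 161.4 kip·in.
Critical point at (x, y) = (1.75, 5) from centroid. f_tx = M·y/J = 3.541 kip/in; f_ty = M·x/J = 1.239 kip/in.
Resultant f_max = √[f_tx² + (f_v + f_ty)²] = √[3.541² + (1.345 + 1.239)²] = 4.384 kip/in.
Capacity per unit length: φr_n = 0.75 × 0.6 × 80 × (0.707 × 0.25) = 6.363 kip/in.
4.384 ≤ 6.363 → adequate.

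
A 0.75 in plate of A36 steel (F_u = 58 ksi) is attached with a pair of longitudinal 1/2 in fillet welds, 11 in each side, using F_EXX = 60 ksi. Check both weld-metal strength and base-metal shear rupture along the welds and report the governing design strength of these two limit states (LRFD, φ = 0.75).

t_e = 0.707 × 0.5 = 0.3535 in; L = 22 in.
Weld metal: φR_n = 0.75 × 0.6 × 60 × 0.3535 × 22 = 210 kip.
Base metal (shear rupture): φR_n = 0.75 × 0.6 × 58 × 0.75 × 22 = 430.6 kip.
Governing: weld metal.

φR_n ≈ 210 kip (weld metal governs)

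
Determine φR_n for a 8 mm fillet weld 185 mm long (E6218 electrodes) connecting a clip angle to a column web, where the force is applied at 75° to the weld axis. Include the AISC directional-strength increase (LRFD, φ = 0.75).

E62XX → F_EXX = 620 MPa.
t_e = 0.707 × 8 = 5.656 mm; A_we = 5.656 × 185 = 1046 mm².
Directional factor: 1.0 + 0.5 sin^1.5(75°) = 1.475.
F_nw = 0.6 × 620 × 1.475 = 548.6 MPa.
φR_n = 0.75 × 548.6 × 1046 × 10⁻³ = 430.5 kN.

φR_n ≈ 431 kN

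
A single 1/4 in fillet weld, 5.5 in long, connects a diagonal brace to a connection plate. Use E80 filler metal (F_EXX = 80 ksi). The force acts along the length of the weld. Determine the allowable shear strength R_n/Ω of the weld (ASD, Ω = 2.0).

R_n/Ω ≈ 23.3 kips

Effective throat t_e = 0.707 × 0.25 = 0.1767 in.
Total length L = 5.5 in; A_we = 0.1767 × 5.5 = 0.9721 in².
F_nw = 0.6 F_EXX = 0.6 × 80 = 48 ksi.
R_n = 48 × 0.9721 = 46.66 kips; R_n/Ω = 46.66/2.0 = 23.33 kips.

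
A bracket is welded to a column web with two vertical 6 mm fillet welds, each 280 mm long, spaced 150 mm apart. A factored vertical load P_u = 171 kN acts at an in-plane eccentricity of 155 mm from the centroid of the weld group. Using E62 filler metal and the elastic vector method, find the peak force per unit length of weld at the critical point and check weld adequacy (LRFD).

f_max ≈ 809 N/mm; adequate

E62XX → F_EXX = 620 MPa.
Total weld length L_w = 560 mm. Treat welds as unit-width lines.
Polar moment about centroid: J = 2[d³/12 + d(b/2)²] = 2[280³/12 + 280×75²] = 6809000 mm³.
Direct shear f_v = P/L_w = 171×10³ / 560 = 305.4 N/mm (vertical).
Torsion M = P·e = 171×10³ × 155 = 26505000 N·mm.
Critical point at (x, y) = (75, 140) from centroid. f_tx = M·y/J = 545 N/mm; f_ty = M·x/J = 292 N/mm.
Resultant f_max = √[f_tx² + (f_v + f_ty)²] = √[545² + (305.4 + 292)²] = 808.6 N/mm.
Capacity per unit length: φr_n = 0.75 × 0.6 × 620 × (0.707 × 6) = 1184 N/mm.
808.6 ≤ 1184 → adequate.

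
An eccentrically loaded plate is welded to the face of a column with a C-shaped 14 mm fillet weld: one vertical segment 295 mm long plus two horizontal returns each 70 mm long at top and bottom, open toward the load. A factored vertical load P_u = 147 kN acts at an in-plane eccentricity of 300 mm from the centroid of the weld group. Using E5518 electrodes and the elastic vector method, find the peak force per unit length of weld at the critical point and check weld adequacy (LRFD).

E55XX → F_EXX = 550 MPa.
Total weld length L_w = 435 mm. Treat welds as unit-width lines.
Centroid: x̄ = 2×70×35 / 435 = 11.26 mm from the vertical weld.
Polar moment about centroid: J = I_x + I_y = [295³/12 + 2×70×147.5²] + [295×11.26² + 2(70³/12 + 70×23.74²)] = 5359000 mm³.
Direct shear f_v = P/L_w = 147×10³ / 435 = 337.9 N/mm (vertical).
Torsion M = P·e = 147×10³ × 300 = 44100000 N·mm.
Critical point at (x, y) = (58.74, 147.5) from centroid. f_tx = M·y/J = 1214 N/mm; f_ty = M·x/J = 483.4 N/mm.
Resultant f_max = √[f_tx² + (f_v + f_ty)²] = √[1214² + (337.9 + 483.4)²] = 1466 N/mm.
Capacity per unit length: φr_n = 0.75 × 0.6 × 550 × (0.707 × 14) = 2450 N/mm.
1466 ≤ 2450 → adequate.

f_max ≈ 1470 N/mm; adequate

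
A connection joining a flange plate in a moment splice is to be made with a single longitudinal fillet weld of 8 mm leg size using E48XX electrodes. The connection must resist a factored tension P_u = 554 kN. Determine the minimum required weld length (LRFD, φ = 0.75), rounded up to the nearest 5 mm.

E48XX → F_EXX = 480 MPa.
Throat t_e = 0.707 × 8 = 5.656 mm.
φr_n = 0.75 × 0.6 × 480 × 5.656 × 10⁻³ = 1.222 kN/mm.
L_req = P_u / φr_n = 554 / 1.222 = 453.5 mm total.
Round up → use L = 455 mm.

L = 455 mm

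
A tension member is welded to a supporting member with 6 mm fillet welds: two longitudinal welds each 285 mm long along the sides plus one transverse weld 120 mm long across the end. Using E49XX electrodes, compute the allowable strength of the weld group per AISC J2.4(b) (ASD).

R_n/Ω ≈ 430 kN

E49XX → F_EXX = 490 MPa.
t_e = 0.707 × 6 = 4.242 mm.
R_nwl = 0.6 × 490 × 4.242 × 570 × 10⁻³ = 710.9 kN (longitudinal, 2 welds).
R_nwt = 0.6 × 490 × 4.242 × 120 × 10⁻³ = 149.7 kN (transverse, base value).
(i) R_nwl + R_nwt = 860.5 kN; (ii) 0.85 R_nwl + 1.5 R_nwt = 828.7 kN.
R_n = max = 860.5 kN [governs: (i)]; R_n/Ω = 430.3 kN.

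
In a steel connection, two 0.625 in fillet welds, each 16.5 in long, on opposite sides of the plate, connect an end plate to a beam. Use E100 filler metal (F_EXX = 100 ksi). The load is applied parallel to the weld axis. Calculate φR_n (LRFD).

Effective throat t_e = 0.707 × 0.625 = 0.4419 in.
Total length L = 33 in; A_we = 0.4419 × 33 = 14.58 in².
F_nw = 0.6 F_EXX = 0.6 × 100 = 60 ksi.
φR_n = 0.75 × 60 × 14.58 = 656.2 kips.

φR_n ≈ 656 kips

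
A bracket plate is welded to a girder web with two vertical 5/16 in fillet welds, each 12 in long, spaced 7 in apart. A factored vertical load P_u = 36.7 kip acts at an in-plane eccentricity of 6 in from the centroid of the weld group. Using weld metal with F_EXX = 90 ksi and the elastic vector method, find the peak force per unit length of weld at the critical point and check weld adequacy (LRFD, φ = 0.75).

Total weld length L_w = 24 in. Treat welds as unit-width lines.
Polar moment about centroid: J = 2[d³/12 + d(b/2)²] = 2[12³/12 + 12×3.5²] = 582 in³.
Direct shear f_v = P/L_w = 36.7 / 24 = 1.529 kip/in (vertical).
Torsion M = P·e = 36.7 × 6 = 220.2 kip·in.
Critical point at (x, y) = (3.5, 6) from centroid. f_tx = M·y/J = 2.27 kip/in; f_ty = M·x/J = 1.324 kip/in.
Resultant f_max = √[f_tx² + (f_v + f_ty)²] = √[2.27² + (1.529 + 1.324)²] = 3.646 kip/in.
Capacity per unit length: φr_n = 0.75 × 0.6 × 90 × (0.707 × 0.3125) = 8.948 kip/in.
3.646 ≤ 8.948 → adequate.

f_max ≈ 3.65 kip/in; adequate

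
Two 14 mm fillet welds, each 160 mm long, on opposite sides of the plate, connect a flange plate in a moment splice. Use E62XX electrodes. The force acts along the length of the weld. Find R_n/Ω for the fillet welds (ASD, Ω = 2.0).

R_n/Ω ≈ 589 kN

E62XX → F_EXX = 620 MPa.
Effective throat t_e = 0.707 × 14 = 9.898 mm.
Total length L = 320 mm; A_we = 9.898 × 320 = 3167 mm².
F_nw = 0.6 F_EXX = 0.6 × 620 = 372 MPa.
R_n = 372 × 3167 × 10⁻³ = 1178 kN; R_n/Ω = 1178/2.0 = 589.1 kN.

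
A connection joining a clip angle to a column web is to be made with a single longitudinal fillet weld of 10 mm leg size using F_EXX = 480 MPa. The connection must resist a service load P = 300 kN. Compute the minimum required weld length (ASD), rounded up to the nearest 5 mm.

Throat t_e = 0.707 × 10 = 7.07 mm.
r_n/Ω = (0.6 × 480 × 7.07) / 2.0 = 1018 N/mm = 1.018 kN/mm.
L_req = P / (r_n/Ω) = 300 / 1.018 = 294.7 mm total.
Round up → use L = 295 mm.

L = 295 mm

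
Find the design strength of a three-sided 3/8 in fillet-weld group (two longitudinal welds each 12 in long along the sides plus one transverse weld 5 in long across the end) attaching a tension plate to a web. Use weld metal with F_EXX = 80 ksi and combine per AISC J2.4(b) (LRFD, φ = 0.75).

φR_n ≈ 277 kip

t_e = 0.707 × 0.375 = 0.2651 in.
R_nwl = 0.6 × 80 × 0.2651 × 24 = 305.4 kip (longitudinal, 2 welds).
R_nwt = 0.6 × 80 × 0.2651 × 5 = 63.63 kip (transverse, base value).
(i) R_nwl + R_nwt = 369.1 kip; (ii) 0.85 R_nwl + 1.5 R_nwt = 355.1 kip.
R_n = max = 369.1 kip [governs: (i)]; φR_n = 276.8 kip.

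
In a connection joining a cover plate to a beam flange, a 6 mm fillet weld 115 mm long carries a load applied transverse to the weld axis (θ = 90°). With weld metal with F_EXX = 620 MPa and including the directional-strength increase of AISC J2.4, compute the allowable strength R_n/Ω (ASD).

t_e = 0.707 × 6 = 4.242 mm; A_we = 4.242 × 115 = 487.8 mm².
Directional factor: 1.0 + 0.5 sin^1.5(90°) = 1.5.
F_nw = 0.6 × 620 × 1.5 = 558 MPa.
R_n/Ω = (558 × 487.8) / 2.0 × 10⁻³ = 136.1 kN.

R_n/Ω ≈ 136 kN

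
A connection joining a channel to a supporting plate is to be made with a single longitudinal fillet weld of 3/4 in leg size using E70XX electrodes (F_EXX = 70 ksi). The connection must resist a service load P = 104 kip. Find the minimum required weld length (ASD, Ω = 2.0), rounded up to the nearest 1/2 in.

Throat t_e = 0.707 × 0.75 = 0.5302 in.
r_n/Ω = (0.6 × 70 × 0.5302) / 2.0 = 11.14 kip/in.
L_req = P / (r_n/Ω) = 104 / 11.14 = 9.34 in total.
Round up → use L = 9.5 in.

L = 9.5 in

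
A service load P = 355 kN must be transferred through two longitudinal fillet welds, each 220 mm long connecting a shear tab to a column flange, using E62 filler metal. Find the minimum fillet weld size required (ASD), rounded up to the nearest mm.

w = 7 mm

E62XX → F_EXX = 620 MPa.
Total weld length L = 440 mm.
Required throat t_e = P × Ω / (0.6 F_EXX × L) = 355 × 2.0 / (0.6 × 620 × 440 × 10⁻³) = 4.338 mm.
Required leg w = t_e / 0.707 = 6.135 mm → use 7 mm.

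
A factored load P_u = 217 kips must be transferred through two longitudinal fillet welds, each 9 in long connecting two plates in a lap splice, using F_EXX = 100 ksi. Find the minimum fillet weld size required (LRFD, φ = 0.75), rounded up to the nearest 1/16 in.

Total weld length L = 18 in.
Required throat t_e = P_u / (φ × 0.6 F_EXX × L) = 217 / (0.75 × 0.6 × 100 × 18) = 0.2679 in.
Required leg w = t_e / 0.707 = 0.3789 in → use 7/16 in.

w = 7/16 in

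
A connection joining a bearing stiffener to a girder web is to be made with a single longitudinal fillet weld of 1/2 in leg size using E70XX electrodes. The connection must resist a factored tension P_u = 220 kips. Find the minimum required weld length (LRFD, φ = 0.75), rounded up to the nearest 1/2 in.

E70XX → F_EXX = 70 ksi.
Throat t_e = 0.707 × 0.5 = 0.3535 in.
φr_n = 0.75 × 0.6 × 70 × 0.3535 = 11.14 kips/in.
L_req = P_u / φr_n = 220 / 11.14 = 19.76 in total.
Round up → use L = 20 in.

L = 20 in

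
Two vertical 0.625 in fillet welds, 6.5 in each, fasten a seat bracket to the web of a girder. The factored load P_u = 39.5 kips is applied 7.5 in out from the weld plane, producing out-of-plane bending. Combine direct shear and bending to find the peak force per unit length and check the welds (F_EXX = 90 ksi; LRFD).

f_max ≈ 21.3 kip/in; NOT adequate

L_w = 2 × 6.5 = 13 in; section modulus (unit throat) S = 2 × L²/6 = 14.08 in².
Direct shear f_v = P/L_w = 39.5/13 = 3.038 kip/in.
Moment M = P × e = 39.5 × 7.5 = 296.25 kip·in; bending f_b = M/S = 21.04 kip/in.
f_max = √(f_v² + f_b²) = √(3.038² + 21.04²) = 21.25 kip/in.
φr_n = 0.75 × 0.6 × 90 × (0.707 × 0.625) = 17.9 kip/in → NOT adequate.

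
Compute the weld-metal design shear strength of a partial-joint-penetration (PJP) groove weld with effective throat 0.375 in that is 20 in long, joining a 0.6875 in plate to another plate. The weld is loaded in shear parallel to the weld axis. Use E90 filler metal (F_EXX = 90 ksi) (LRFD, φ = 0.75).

φR_n ≈ 304 kips

Effective throat (given) t_e = 0.375 in.
A_we = 0.375 × 20 = 7.5 in².
F_nw = 0.6 F_EXX = 54 ksi.
φR_n = 0.75 × 54 × 7.5 = 303.8 kips.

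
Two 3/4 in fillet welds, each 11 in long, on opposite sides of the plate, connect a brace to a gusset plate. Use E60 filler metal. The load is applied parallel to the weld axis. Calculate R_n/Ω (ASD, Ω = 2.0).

E60XX → F_EXX = 60 ksi.
Effective throat t_e = 0.707 × 0.75 = 0.5302 in.
Total length L = 22 in; A_we = 0.5302 × 22 = 11.67 in².
F_nw = 0.6 F_EXX = 0.6 × 60 = 36 ksi.
R_n = 36 × 11.67 = 420 kips; R_n/Ω = 420/2.0 = 210 kips.

R_n/Ω ≈ 210 kips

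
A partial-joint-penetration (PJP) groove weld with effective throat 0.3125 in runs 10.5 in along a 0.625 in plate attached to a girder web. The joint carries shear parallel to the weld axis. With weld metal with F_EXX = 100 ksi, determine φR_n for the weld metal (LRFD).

Effective throat (given) t_e = 0.3125 in.
A_we = 0.3125 × 10.5 = 3.281 in².
F_nw = 0.6 F_EXX = 60 ksi.
φR_n = 0.75 × 60 × 3.281 = 147.7 kips.

φR_n ≈ 148 kips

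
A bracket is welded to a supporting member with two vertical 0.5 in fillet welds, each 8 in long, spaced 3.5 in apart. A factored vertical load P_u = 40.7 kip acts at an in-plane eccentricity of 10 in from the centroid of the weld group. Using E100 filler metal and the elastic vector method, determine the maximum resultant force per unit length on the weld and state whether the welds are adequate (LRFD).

E100XX → F_EXX = 100 ksi.
Total weld length L_w = 16 in. Treat welds as unit-width lines.
Polar moment about centroid: J = 2[d³/12 + d(b/2)²] = 2[8³/12 + 8×1.75²] = 134.3 in³.
Direct shear f_v = P/L_w = 40.7 / 16 = 2.544 kip/in (vertical).
Torsion M = P·e = 40.7 × 10 = 407 kip·in.
Critical point at (x, y) = (1.75, 4) from centroid. f_tx = M·y/J = 12.12 kip/in; f_ty = M·x/J = 5.302 kip/in.
Resultant f_max = √[f_tx² + (f_v + f_ty)²] = √[12.12² + (2.544 + 5.302)²] = 14.44 kip/in.
Capacity per unit length: φr_n = 0.75 × 0.6 × 100 × (0.707 × 0.5) = 15.91 kip/in.
14.44 ≤ 15.91 → adequate.

f_max ≈ 14.4 kip/in; adequate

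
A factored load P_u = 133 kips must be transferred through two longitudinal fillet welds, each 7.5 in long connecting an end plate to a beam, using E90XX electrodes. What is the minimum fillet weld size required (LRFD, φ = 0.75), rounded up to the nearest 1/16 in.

w = 5/16 in

E90XX → F_EXX = 90 ksi.
Total weld length L = 15 in.
Required throat t_e = P_u / (φ × 0.6 F_EXX × L) = 133 / (0.75 × 0.6 × 90 × 15) = 0.2189 in.
Required leg w = t_e / 0.707 = 0.3097 in → use 5/16 in.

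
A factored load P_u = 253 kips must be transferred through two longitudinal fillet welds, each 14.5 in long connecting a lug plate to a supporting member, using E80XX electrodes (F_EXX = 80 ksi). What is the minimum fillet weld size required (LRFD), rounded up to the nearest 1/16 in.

Total weld length L = 29 in.
Required throat t_e = P_u / (φ × 0.6 F_EXX × L) = 253 / (0.75 × 0.6 × 80 × 29) = 0.2423 in.
Required leg w = t_e / 0.707 = 0.3428 in → use 3/8 in.

w = 3/8 in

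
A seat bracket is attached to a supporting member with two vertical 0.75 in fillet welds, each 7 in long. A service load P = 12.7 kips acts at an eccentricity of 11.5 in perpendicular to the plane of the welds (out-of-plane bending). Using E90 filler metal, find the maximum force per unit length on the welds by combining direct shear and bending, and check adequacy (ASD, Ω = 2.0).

f_max ≈ 8.99 kip/in; adequate

E90XX → F_EXX = 90 ksi.
L_w = 2 × 7 = 14 in; section modulus (unit throat) S = 2 × L²/6 = 16.33 in².
Direct shear f_v = P/L_w = 12.7/14 = 0.9071 kip/in.
Moment M = P × e = 12.7 × 11.5 = 146.05 kip·in; bending f_b = M/S = 8.942 kip/in.
f_max = √(f_v² + f_b²) = √(0.9071² + 8.942²) = 8.988 kip/in.
r_n/Ω = (1/2.0) × 0.6 × 90 × (0.707 × 0.75) = 14.32 kip/in → adequate.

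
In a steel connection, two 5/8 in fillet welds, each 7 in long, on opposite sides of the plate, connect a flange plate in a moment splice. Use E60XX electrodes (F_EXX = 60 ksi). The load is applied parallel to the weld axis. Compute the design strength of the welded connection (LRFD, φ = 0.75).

φR_n ≈ 167 kip

Effective throat t_e = 0.707 × 0.625 = 0.4419 in.
Total length L = 14 in; A_we = 0.4419 × 14 = 6.186 in².
F_nw = 0.6 F_EXX = 0.6 × 60 = 36 ksi.
φR_n = 0.75 × 36 × 6.186 = 167 kip.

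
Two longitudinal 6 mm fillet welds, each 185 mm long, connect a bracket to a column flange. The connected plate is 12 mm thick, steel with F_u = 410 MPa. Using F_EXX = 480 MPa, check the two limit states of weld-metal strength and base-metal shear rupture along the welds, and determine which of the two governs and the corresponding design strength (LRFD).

φR_n ≈ 339 kN (weld metal governs)

t_e = 0.707 × 6 = 4.242 mm; L = 370 mm.
Weld metal: φR_n = 0.75 × 0.6 × 480 × 4.242 × 370 × 10⁻³ = 339 kN.
Base metal (shear rupture): φR_n = 0.75 × 0.6 × 410 × 12 × 370 × 10⁻³ = 819.2 kN.
Governing: weld metal.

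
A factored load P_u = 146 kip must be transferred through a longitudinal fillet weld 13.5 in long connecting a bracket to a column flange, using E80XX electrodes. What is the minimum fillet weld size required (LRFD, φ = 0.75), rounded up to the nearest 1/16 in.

w = 7/16 in

E80XX → F_EXX = 80 ksi.
Total weld length L = 13.5 in.
Required throat t_e = P_u / (φ × 0.6 F_EXX × L) = 146 / (0.75 × 0.6 × 80 × 13.5) = 0.3004 in.
Required leg w = t_e / 0.707 = 0.4249 in → use 7/16 in.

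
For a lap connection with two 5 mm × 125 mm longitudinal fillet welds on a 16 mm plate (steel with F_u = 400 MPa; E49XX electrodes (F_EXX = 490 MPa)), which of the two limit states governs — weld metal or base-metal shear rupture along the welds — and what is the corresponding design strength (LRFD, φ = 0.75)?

t_e = 0.707 × 5 = 3.535 mm; L = 250 mm.
Weld metal: φR_n = 0.75 × 0.6 × 490 × 3.535 × 250 × 10⁻³ = 194.9 kN.
Base metal (shear rupture): φR_n = 0.75 × 0.6 × 400 × 16 × 250 × 10⁻³ = 720 kN.
Governing: weld metal.

φR_n ≈ 195 kN (weld metal governs)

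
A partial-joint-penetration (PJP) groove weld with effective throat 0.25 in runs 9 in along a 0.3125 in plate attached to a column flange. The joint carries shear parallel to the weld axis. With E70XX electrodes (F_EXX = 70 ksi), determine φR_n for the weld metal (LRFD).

Effective throat (given) t_e = 0.25 in.
A_we = 0.25 × 9 = 2.25 in².
F_nw = 0.6 F_EXX = 42 ksi.
φR_n = 0.75 × 42 × 2.25 = 70.88 kips.

φR_n ≈ 70.9 kips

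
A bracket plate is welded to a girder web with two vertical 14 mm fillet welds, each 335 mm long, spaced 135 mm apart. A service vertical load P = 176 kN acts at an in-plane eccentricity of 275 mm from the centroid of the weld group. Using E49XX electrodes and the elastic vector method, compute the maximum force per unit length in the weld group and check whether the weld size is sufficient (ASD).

f_max ≈ 1060 N/mm; adequate

E49XX → F_EXX = 490 MPa.
Total weld length L_w = 670 mm. Treat welds as unit-width lines.
Polar moment about centroid: J = 2[d³/12 + d(b/2)²] = 2[335³/12 + 335×67.5²] = 9319000 mm³.
Direct shear f_v = P/L_w = 176×10³ / 670 = 262.7 N/mm (vertical).
Torsion M = P·e = 176×10³ × 275 = 48400000 N·mm.
Critical point at (x, y) = (67.5, 167.5) from centroid. f_tx = M·y/J = 870 N/mm; f_ty = M·x/J = 350.6 N/mm.
Resultant f_max = √[f_tx² + (f_v + f_ty)²] = √[870² + (262.7 + 350.6)²] = 1064 N/mm.
Capacity per unit length: r_n/Ω = (1/2.0) × 0.6 × 490 × (0.707 × 14) = 1455 N/mm.
1064 ≤ 1455 → adequate.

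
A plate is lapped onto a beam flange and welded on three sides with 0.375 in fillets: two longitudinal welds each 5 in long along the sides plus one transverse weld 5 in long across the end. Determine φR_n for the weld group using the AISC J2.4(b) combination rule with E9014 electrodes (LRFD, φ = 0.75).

φR_n ≈ 172 kip

E90XX → F_EXX = 90 ksi.
t_e = 0.707 × 0.375 = 0.2651 in.
R_nwl = 0.6 × 90 × 0.2651 × 10 = 143.2 kip (longitudinal, 2 welds).
R_nwt = 0.6 × 90 × 0.2651 × 5 = 71.58 kip (transverse, base value).
(i) R_nwl + R_nwt = 214.8 kip; (ii) 0.85 R_nwl + 1.5 R_nwt = 229.1 kip.
R_n = max = 229.1 kip [governs: (ii)]; φR_n = 171.8 kip.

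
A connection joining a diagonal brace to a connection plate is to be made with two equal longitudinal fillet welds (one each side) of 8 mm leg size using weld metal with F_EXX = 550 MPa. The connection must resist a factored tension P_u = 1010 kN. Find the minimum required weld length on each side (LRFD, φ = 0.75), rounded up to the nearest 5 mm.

Throat t_e = 0.707 × 8 = 5.656 mm.
φr_n = 0.75 × 0.6 × 550 × 5.656 × 10⁻³ = 1.4 kN/mm.
L_req = P_u / φr_n = 1010 / 1.4 = 721.5 mm total.
Per side: 721.5 / 2 = 360.8 mm.
Round up → use L = 365 mm on each side.

L = 365 mm on each side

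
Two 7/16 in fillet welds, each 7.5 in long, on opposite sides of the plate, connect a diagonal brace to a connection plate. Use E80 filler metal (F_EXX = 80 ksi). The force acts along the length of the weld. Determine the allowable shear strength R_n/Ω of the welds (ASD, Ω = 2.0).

R_n/Ω ≈ 111 kips

Effective throat t_e = 0.707 × 0.4375 = 0.3093 in.
Total length L = 15 in; A_we = 0.3093 × 15 = 4.64 in².
F_nw = 0.6 F_EXX = 0.6 × 80 = 48 ksi.
R_n = 48 × 4.64 = 222.7 kips; R_n/Ω = 222.7/2.0 = 111.4 kips.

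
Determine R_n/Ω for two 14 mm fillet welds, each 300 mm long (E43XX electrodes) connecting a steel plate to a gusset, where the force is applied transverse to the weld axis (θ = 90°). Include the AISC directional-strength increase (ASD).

R_n/Ω ≈ 1150 kN

E43XX → F_EXX = 430 MPa.
t_e = 0.707 × 14 = 9.898 mm; A_we = 9.898 × 600 = 5939 mm².
Directional factor: 1.0 + 0.5 sin^1.5(90°) = 1.5.
F_nw = 0.6 × 430 × 1.5 = 387 MPa.
R_n/Ω = (387 × 5939) / 2.0 × 10⁻³ = 1149 kN.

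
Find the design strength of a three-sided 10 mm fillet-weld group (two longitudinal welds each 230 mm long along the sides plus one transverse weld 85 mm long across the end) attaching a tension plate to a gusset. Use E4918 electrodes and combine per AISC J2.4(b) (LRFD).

E49XX → F_EXX = 490 MPa.
t_e = 0.707 × 10 = 7.07 mm.
R_nwl = 0.6 × 490 × 7.07 × 460 × 10⁻³ = 956.1 kN (longitudinal, 2 welds).
R_nwt = 0.6 × 490 × 7.07 × 85 × 10⁻³ = 176.7 kN (transverse, base value).
(i) R_nwl + R_nwt = 1133 kN; (ii) 0.85 R_nwl + 1.5 R_nwt = 1078 kN.
R_n = max = 1133 kN [governs: (i)]; φR_n = 849.6 kN.

φR_n ≈ 850 kN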